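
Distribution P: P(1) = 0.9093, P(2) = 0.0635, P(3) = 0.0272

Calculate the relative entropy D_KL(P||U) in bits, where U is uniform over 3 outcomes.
1.0662 bits

U(i) = 1/3 for all i

D_KL(P||U) = Σ P(x) log₂(P(x) / (1/3))
           = Σ P(x) log₂(P(x)) + log₂(3)
           = log₂(3) - H(P)

H(P) = -Σ P(x) log₂(P(x)):
  -P(1)·log₂(P(1)) = -(0.9093)·log₂(0.9093) = 0.12473
  -P(2)·log₂(P(2)) = -(0.0635)·log₂(0.0635) = 0.25255
  -P(3)·log₂(P(3)) = -(0.0272)·log₂(0.0272) = 0.14145
H(P) = 0.12473 + 0.25255 + 0.14145 = 0.51873 bits

log₂(3) = 1.58496 bits

D_KL(P||U) = 1.58496 - 0.51873 = 1.06623 ≈ 1.0662 bits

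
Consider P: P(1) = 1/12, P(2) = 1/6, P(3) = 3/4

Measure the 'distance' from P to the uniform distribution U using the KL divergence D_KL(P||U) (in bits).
0.5441 bits

U(i) = 1/3 for all i

D_KL(P||U) = Σ P(x) log₂(P(x) / (1/3))
           = Σ P(x) log₂(P(x)) + log₂(3)
           = log₂(3) - H(P)

H(P) = -Σ P(x) log₂(P(x)):
  -P(1)·log₂(P(1)) = -(1/12)·log₂(1/12) = 0.29875
  -P(2)·log₂(P(2)) = -(1/6)·log₂(1/6) = 0.43083
  -P(3)·log₂(P(3)) = -(3/4)·log₂(3/4) = 0.31128
H(P) = 0.29875 + 0.43083 + 0.31128 = 1.04086 bits

log₂(3) = 1.58496 bits

D_KL(P||U) = 1.58496 - 1.04086 = 0.54410 ≈ 0.5441 bits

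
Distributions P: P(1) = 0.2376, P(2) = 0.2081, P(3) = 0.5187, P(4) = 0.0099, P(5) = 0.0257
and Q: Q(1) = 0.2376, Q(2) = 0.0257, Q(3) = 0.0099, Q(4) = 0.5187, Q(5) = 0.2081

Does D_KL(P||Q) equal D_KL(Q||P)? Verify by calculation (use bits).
D_KL(P||Q) = 3.4563 bits, D_KL(Q||P) = 3.4563 bits. Yes — for this pair D_KL(P||Q) = D_KL(Q||P).

D_KL(P||Q) = Σ P(x) log₂(P(x)/Q(x))

Computing term by term:
  P(1)·log₂(P(1)/Q(1)) = 0.2376·log₂(0.2376/0.2376) = 0.00000
  P(2)·log₂(P(2)/Q(2)) = 0.2081·log₂(0.2081/0.0257) = 0.62793
  P(3)·log₂(P(3)/Q(3)) = 0.5187·log₂(0.5187/0.0099) = 2.96247
  P(4)·log₂(P(4)/Q(4)) = 0.0099·log₂(0.0099/0.5187) = -0.05654
  P(5)·log₂(P(5)/Q(5)) = 0.0257·log₂(0.0257/0.2081) = -0.07755

D_KL(P||Q) = 0.00000 + 0.62793 + 2.96247 - 0.05654 - 0.07755 = 3.45631 ≈ 3.4563 bits

D_KL(Q||P) = Σ Q(x) log₂(Q(x)/P(x))

Computing term by term:
  Q(1)·log₂(Q(1)/P(1)) = 0.2376·log₂(0.2376/0.2376) = 0.00000
  Q(2)·log₂(Q(2)/P(2)) = 0.0257·log₂(0.0257/0.2081) = -0.07755
  Q(3)·log₂(Q(3)/P(3)) = 0.0099·log₂(0.0099/0.5187) = -0.05654
  Q(4)·log₂(Q(4)/P(4)) = 0.5187·log₂(0.5187/0.0099) = 2.96247
  Q(5)·log₂(Q(5)/P(5)) = 0.2081·log₂(0.2081/0.0257) = 0.62793

D_KL(Q||P) = 0.00000 - 0.07755 - 0.05654 + 2.96247 + 0.62793 = 3.45631 ≈ 3.4563 bits

These ARE equal here. Q is P with outcomes relabeled (Q(2) = P(5), Q(3) = P(4), Q(4) = P(3), Q(5) = P(2)) by a relabeling that is its own inverse, so the two sums contain exactly the same terms in a different order. This is a special case — KL divergence is not symmetric in general: D_KL(P||Q) ≠ D_KL(Q||P) for most P, Q.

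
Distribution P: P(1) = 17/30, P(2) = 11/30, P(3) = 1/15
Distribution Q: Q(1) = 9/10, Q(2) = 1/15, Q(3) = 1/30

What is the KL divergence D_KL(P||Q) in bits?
0.5903 bits

D_KL(P||Q) = Σ P(x) log₂(P(x)/Q(x))

Computing term by term:
  P(1)·log₂(P(1)/Q(1)) = (17/30)·log₂((17/30)/(9/10)) = -0.37821
  P(2)·log₂(P(2)/Q(2)) = (11/30)·log₂((11/30)/(1/15)) = 0.90179
  P(3)·log₂(P(3)/Q(3)) = (1/15)·log₂((1/15)/(1/30)) = 0.06667

D_KL(P||Q) = -0.37821 + 0.90179 + 0.06667 = 0.59025 ≈ 0.5903 bits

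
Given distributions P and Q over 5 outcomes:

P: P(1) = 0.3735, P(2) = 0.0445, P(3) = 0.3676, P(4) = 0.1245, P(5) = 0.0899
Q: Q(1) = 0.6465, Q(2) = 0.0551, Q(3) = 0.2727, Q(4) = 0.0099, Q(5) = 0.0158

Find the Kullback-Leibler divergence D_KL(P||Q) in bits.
0.5293 bits

D_KL(P||Q) = Σ P(x) log₂(P(x)/Q(x))

Computing term by term:
  P(1)·log₂(P(1)/Q(1)) = 0.3735·log₂(0.3735/0.6465) = -0.29564
  P(2)·log₂(P(2)/Q(2)) = 0.0445·log₂(0.0445/0.0551) = -0.01372
  P(3)·log₂(P(3)/Q(3)) = 0.3676·log₂(0.3676/0.2727) = 0.15837
  P(4)·log₂(P(4)/Q(4)) = 0.1245·log₂(0.1245/0.0099) = 0.45475
  P(5)·log₂(P(5)/Q(5)) = 0.0899·log₂(0.0899/0.0158) = 0.22550

D_KL(P||Q) = -0.29564 - 0.01372 + 0.15837 + 0.45475 + 0.22550 = 0.52926 ≈ 0.5293 bits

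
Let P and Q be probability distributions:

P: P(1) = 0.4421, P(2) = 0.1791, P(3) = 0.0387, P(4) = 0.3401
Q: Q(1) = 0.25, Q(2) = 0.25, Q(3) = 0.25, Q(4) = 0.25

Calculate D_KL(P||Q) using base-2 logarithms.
0.3243 bits

D_KL(P||Q) = Σ P(x) log₂(P(x)/Q(x))

Computing term by term:
  P(1)·log₂(P(1)/Q(1)) = 0.4421·log₂(0.4421/0.25) = 0.36360
  P(2)·log₂(P(2)/Q(2)) = 0.1791·log₂(0.1791/0.25) = -0.08618
  P(3)·log₂(P(3)/Q(3)) = 0.0387·log₂(0.0387/0.25) = -0.10416
  P(4)·log₂(P(4)/Q(4)) = 0.3401·log₂(0.3401/0.25) = 0.15101

D_KL(P||Q) = 0.36360 - 0.08618 - 0.10416 + 0.15101 = 0.32427 ≈ 0.3243 bits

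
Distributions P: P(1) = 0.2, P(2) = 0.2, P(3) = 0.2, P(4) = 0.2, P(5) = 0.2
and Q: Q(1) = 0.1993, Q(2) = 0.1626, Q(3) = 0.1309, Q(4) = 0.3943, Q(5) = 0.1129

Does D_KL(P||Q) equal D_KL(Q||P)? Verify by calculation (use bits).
D_KL(P||Q) = 0.1522 bits, D_KL(Q||P) = 0.1634 bits. No — D_KL(P||Q) ≠ D_KL(Q||P) for this pair.

D_KL(P||Q) = Σ P(x) log₂(P(x)/Q(x))

Computing term by term:
  P(1)·log₂(P(1)/Q(1)) = 0.2·log₂(0.2/0.1993) = 0.00101
  P(2)·log₂(P(2)/Q(2)) = 0.2·log₂(0.2/0.1626) = 0.05973
  P(3)·log₂(P(3)/Q(3)) = 0.2·log₂(0.2/0.1309) = 0.12231
  P(4)·log₂(P(4)/Q(4)) = 0.2·log₂(0.2/0.3943) = -0.19586
  P(5)·log₂(P(5)/Q(5)) = 0.2·log₂(0.2/0.1129) = 0.16499

D_KL(P||Q) = 0.00101 + 0.05973 + 0.12231 - 0.19586 + 0.16499 = 0.15218 ≈ 0.1522 bits

D_KL(Q||P) = Σ Q(x) log₂(Q(x)/P(x))

Computing term by term:
  Q(1)·log₂(Q(1)/P(1)) = 0.1993·log₂(0.1993/0.2) = -0.00101
  Q(2)·log₂(Q(2)/P(2)) = 0.1626·log₂(0.1626/0.2) = -0.04856
  Q(3)·log₂(Q(3)/P(3)) = 0.1309·log₂(0.1309/0.2) = -0.08005
  Q(4)·log₂(Q(4)/P(4)) = 0.3943·log₂(0.3943/0.2) = 0.38614
  Q(5)·log₂(Q(5)/P(5)) = 0.1129·log₂(0.1129/0.2) = -0.09314

D_KL(Q||P) = -0.00101 - 0.04856 - 0.08005 + 0.38614 - 0.09314 = 0.16338 ≈ 0.1634 bits

These are NOT equal (difference: 0.0112 bits). KL divergence is asymmetric: D_KL(P||Q) ≠ D_KL(Q||P) in general.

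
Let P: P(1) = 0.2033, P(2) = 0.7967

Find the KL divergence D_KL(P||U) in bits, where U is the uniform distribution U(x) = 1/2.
0.2715 bits

U(i) = 1/2 for all i

D_KL(P||U) = Σ P(x) log₂(P(x) / (1/2))
           = Σ P(x) log₂(P(x)) + log₂(2)
           = log₂(2) - H(P)

H(P) = -Σ P(x) log₂(P(x)):
  -P(1)·log₂(P(1)) = -(0.2033)·log₂(0.2033) = 0.46725
  -P(2)·log₂(P(2)) = -(0.7967)·log₂(0.7967) = 0.26123
H(P) = 0.46725 + 0.26123 = 0.72848 bits

log₂(2) = 1.00000 bits

D_KL(P||U) = 1.00000 - 0.72848 = 0.27152 ≈ 0.2715 bits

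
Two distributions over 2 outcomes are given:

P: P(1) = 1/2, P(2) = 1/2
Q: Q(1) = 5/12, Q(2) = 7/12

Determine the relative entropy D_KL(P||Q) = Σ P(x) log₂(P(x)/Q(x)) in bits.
0.0203 bits

D_KL(P||Q) = Σ P(x) log₂(P(x)/Q(x))

Computing term by term:
  P(1)·log₂(P(1)/Q(1)) = (1/2)·log₂((1/2)/(5/12)) = 0.13152
  P(2)·log₂(P(2)/Q(2)) = (1/2)·log₂((1/2)/(7/12)) = -0.11120

D_KL(P||Q) = 0.13152 - 0.11120 = 0.02032 ≈ 0.0203 bits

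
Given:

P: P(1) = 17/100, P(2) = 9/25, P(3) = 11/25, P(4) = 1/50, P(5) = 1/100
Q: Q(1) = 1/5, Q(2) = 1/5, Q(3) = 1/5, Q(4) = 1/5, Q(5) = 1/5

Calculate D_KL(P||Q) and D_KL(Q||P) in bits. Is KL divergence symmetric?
D_KL(P||Q) = 0.6563 bits, D_KL(Q||P) = 1.1786 bits. No, KL divergence is not symmetric.

D_KL(P||Q) = Σ P(x) log₂(P(x)/Q(x))

Computing term by term:
  P(1)·log₂(P(1)/Q(1)) = (17/100)·log₂((17/100)/(1/5)) = -0.03986
  P(2)·log₂(P(2)/Q(2)) = (9/25)·log₂((9/25)/(1/5)) = 0.30528
  P(3)·log₂(P(3)/Q(3)) = (11/25)·log₂((11/25)/(1/5)) = 0.50050
  P(4)·log₂(P(4)/Q(4)) = (1/50)·log₂((1/50)/(1/5)) = -0.06644
  P(5)·log₂(P(5)/Q(5)) = (1/100)·log₂((1/100)/(1/5)) = -0.04322

D_KL(P||Q) = -0.03986 + 0.30528 + 0.50050 - 0.06644 - 0.04322 = 0.65626 ≈ 0.6563 bits

D_KL(Q||P) = Σ Q(x) log₂(Q(x)/P(x))

Computing term by term:
  Q(1)·log₂(Q(1)/P(1)) = (1/5)·log₂((1/5)/(17/100)) = 0.04689
  Q(2)·log₂(Q(2)/P(2)) = (1/5)·log₂((1/5)/(9/25)) = -0.16960
  Q(3)·log₂(Q(3)/P(3)) = (1/5)·log₂((1/5)/(11/25)) = -0.22750
  Q(4)·log₂(Q(4)/P(4)) = (1/5)·log₂((1/5)/(1/50)) = 0.66439
  Q(5)·log₂(Q(5)/P(5)) = (1/5)·log₂((1/5)/(1/100)) = 0.86439

D_KL(Q||P) = 0.04689 - 0.16960 - 0.22750 + 0.66439 + 0.86439 = 1.17857 ≈ 1.1786 bits

These are NOT equal (difference: 0.5223 bits). KL divergence is asymmetric: D_KL(P||Q) ≠ D_KL(Q||P) in general.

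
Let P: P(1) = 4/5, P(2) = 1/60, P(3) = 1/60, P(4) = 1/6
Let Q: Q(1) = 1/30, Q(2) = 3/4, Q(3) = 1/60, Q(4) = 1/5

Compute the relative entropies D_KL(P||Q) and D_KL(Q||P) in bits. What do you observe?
D_KL(P||Q) = 3.5326 bits, D_KL(Q||P) = 4.0187 bits. The two directions give different values (D_KL(Q||P) exceeds D_KL(P||Q) by 0.4861 bits): KL divergence is asymmetric.

D_KL(P||Q) = Σ P(x) log₂(P(x)/Q(x))

Computing term by term:
  P(1)·log₂(P(1)/Q(1)) = (4/5)·log₂((4/5)/(1/30)) = 3.66797
  P(2)·log₂(P(2)/Q(2)) = (1/60)·log₂((1/60)/(3/4)) = -0.09153
  P(3)·log₂(P(3)/Q(3)) = (1/60)·log₂((1/60)/(1/60)) = 0.00000
  P(4)·log₂(P(4)/Q(4)) = (1/6)·log₂((1/6)/(1/5)) = -0.04384

D_KL(P||Q) = 3.66797 - 0.09153 + 0.00000 - 0.04384 = 3.53260 ≈ 3.5326 bits

D_KL(Q||P) = Σ Q(x) log₂(Q(x)/P(x))

Computing term by term:
  Q(1)·log₂(Q(1)/P(1)) = (1/30)·log₂((1/30)/(4/5)) = -0.15283
  Q(2)·log₂(Q(2)/P(2)) = (3/4)·log₂((3/4)/(1/60)) = 4.11889
  Q(3)·log₂(Q(3)/P(3)) = (1/60)·log₂((1/60)/(1/60)) = 0.00000
  Q(4)·log₂(Q(4)/P(4)) = (1/5)·log₂((1/5)/(1/6)) = 0.05261

D_KL(Q||P) = -0.15283 + 4.11889 + 0.00000 + 0.05261 = 4.01867 ≈ 4.0187 bits

These are NOT equal (difference: 0.4861 bits). KL divergence is asymmetric: D_KL(P||Q) ≠ D_KL(Q||P) in general.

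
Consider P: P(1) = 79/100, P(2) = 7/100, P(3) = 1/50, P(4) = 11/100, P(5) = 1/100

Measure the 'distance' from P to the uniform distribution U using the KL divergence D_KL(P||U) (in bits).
1.2551 bits

U(i) = 1/5 for all i

D_KL(P||U) = Σ P(x) log₂(P(x) / (1/5))
           = Σ P(x) log₂(P(x)) + log₂(5)
           = log₂(5) - H(P)

H(P) = -Σ P(x) log₂(P(x)):
  -P(1)·log₂(P(1)) = -(79/100)·log₂(79/100) = 0.26866
  -P(2)·log₂(P(2)) = -(7/100)·log₂(7/100) = 0.26856
  -P(3)·log₂(P(3)) = -(1/50)·log₂(1/50) = 0.11288
  -P(4)·log₂(P(4)) = -(11/100)·log₂(11/100) = 0.35029
  -P(5)·log₂(P(5)) = -(1/100)·log₂(1/100) = 0.06644
H(P) = 0.26866 + 0.26856 + 0.11288 + 0.35029 + 0.06644 = 1.06683 bits

log₂(5) = 2.32193 bits

D_KL(P||U) = 2.32193 - 1.06683 = 1.25510 ≈ 1.2551 bits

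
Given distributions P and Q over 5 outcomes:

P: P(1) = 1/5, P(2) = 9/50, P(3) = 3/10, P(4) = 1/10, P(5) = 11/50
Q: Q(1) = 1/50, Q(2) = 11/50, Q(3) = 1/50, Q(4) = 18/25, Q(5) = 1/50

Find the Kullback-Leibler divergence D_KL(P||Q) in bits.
2.2606 bits

D_KL(P||Q) = Σ P(x) log₂(P(x)/Q(x))

Computing term by term:
  P(1)·log₂(P(1)/Q(1)) = (1/5)·log₂((1/5)/(1/50)) = 0.66439
  P(2)·log₂(P(2)/Q(2)) = (9/50)·log₂((9/50)/(11/50)) = -0.05211
  P(3)·log₂(P(3)/Q(3)) = (3/10)·log₂((3/10)/(1/50)) = 1.17207
  P(4)·log₂(P(4)/Q(4)) = (1/10)·log₂((1/10)/(18/25)) = -0.28480
  P(5)·log₂(P(5)/Q(5)) = (11/50)·log₂((11/50)/(1/50)) = 0.76107

D_KL(P||Q) = 0.66439 - 0.05211 + 1.17207 - 0.28480 + 0.76107 = 2.26062 ≈ 2.2606 bits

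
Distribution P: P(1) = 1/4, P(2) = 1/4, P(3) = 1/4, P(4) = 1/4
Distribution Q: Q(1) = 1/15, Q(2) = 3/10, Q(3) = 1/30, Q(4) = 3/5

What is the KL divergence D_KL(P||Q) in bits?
0.8219 bits

D_KL(P||Q) = Σ P(x) log₂(P(x)/Q(x))

Computing term by term:
  P(1)·log₂(P(1)/Q(1)) = (1/4)·log₂((1/4)/(1/15)) = 0.47672
  P(2)·log₂(P(2)/Q(2)) = (1/4)·log₂((1/4)/(3/10)) = -0.06576
  P(3)·log₂(P(3)/Q(3)) = (1/4)·log₂((1/4)/(1/30)) = 0.72672
  P(4)·log₂(P(4)/Q(4)) = (1/4)·log₂((1/4)/(3/5)) = -0.31576

D_KL(P||Q) = 0.47672 - 0.06576 + 0.72672 - 0.31576 = 0.82192 ≈ 0.8219 bits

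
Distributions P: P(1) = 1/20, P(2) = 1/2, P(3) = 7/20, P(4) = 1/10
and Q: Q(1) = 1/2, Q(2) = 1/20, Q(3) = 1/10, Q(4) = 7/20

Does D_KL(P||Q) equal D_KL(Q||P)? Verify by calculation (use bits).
D_KL(P||Q) = 1.9467 bits, D_KL(Q||P) = 1.9467 bits. Yes — for this pair D_KL(P||Q) = D_KL(Q||P).

D_KL(P||Q) = Σ P(x) log₂(P(x)/Q(x))

Computing term by term:
  P(1)·log₂(P(1)/Q(1)) = (1/20)·log₂((1/20)/(1/2)) = -0.16610
  P(2)·log₂(P(2)/Q(2)) = (1/2)·log₂((1/2)/(1/20)) = 1.66096
  P(3)·log₂(P(3)/Q(3)) = (7/20)·log₂((7/20)/(1/10)) = 0.63257
  P(4)·log₂(P(4)/Q(4)) = (1/10)·log₂((1/10)/(7/20)) = -0.18074

D_KL(P||Q) = -0.16610 + 1.66096 + 0.63257 - 0.18074 = 1.94669 ≈ 1.9467 bits

D_KL(Q||P) = Σ Q(x) log₂(Q(x)/P(x))

Computing term by term:
  Q(1)·log₂(Q(1)/P(1)) = (1/2)·log₂((1/2)/(1/20)) = 1.66096
  Q(2)·log₂(Q(2)/P(2)) = (1/20)·log₂((1/20)/(1/2)) = -0.16610
  Q(3)·log₂(Q(3)/P(3)) = (1/10)·log₂((1/10)/(7/20)) = -0.18074
  Q(4)·log₂(Q(4)/P(4)) = (7/20)·log₂((7/20)/(1/10)) = 0.63257

D_KL(Q||P) = 1.66096 - 0.16610 - 0.18074 + 0.63257 = 1.94669 ≈ 1.9467 bits

These ARE equal here. Q is P with outcomes relabeled (Q(1) = P(2), Q(2) = P(1), Q(3) = P(4), Q(4) = P(3)) by a relabeling that is its own inverse, so the two sums contain exactly the same terms in a different order. This is a special case — KL divergence is not symmetric in general: D_KL(P||Q) ≠ D_KL(Q||P) for most P, Q.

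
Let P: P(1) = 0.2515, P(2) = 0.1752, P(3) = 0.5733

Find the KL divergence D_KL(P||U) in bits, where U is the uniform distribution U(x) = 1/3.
0.1837 bits

U(i) = 1/3 for all i

D_KL(P||U) = Σ P(x) log₂(P(x) / (1/3))
           = Σ P(x) log₂(P(x)) + log₂(3)
           = log₂(3) - H(P)

H(P) = -Σ P(x) log₂(P(x)):
  -P(1)·log₂(P(1)) = -(0.2515)·log₂(0.2515) = 0.50083
  -P(2)·log₂(P(2)) = -(0.1752)·log₂(0.1752) = 0.44026
  -P(3)·log₂(P(3)) = -(0.5733)·log₂(0.5733) = 0.46015
H(P) = 0.50083 + 0.44026 + 0.46015 = 1.40124 bits

log₂(3) = 1.58496 bits

D_KL(P||U) = 1.58496 - 1.40124 = 0.18372 ≈ 0.1837 bits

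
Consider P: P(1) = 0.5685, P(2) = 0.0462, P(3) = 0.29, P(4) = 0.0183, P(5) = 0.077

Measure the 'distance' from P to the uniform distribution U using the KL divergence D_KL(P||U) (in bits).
0.7454 bits

U(i) = 1/5 for all i

D_KL(P||U) = Σ P(x) log₂(P(x) / (1/5))
           = Σ P(x) log₂(P(x)) + log₂(5)
           = log₂(5) - H(P)

H(P) = -Σ P(x) log₂(P(x)):
  -P(1)·log₂(P(1)) = -(0.5685)·log₂(0.5685) = 0.46320
  -P(2)·log₂(P(2)) = -(0.0462)·log₂(0.0462) = 0.20494
  -P(3)·log₂(P(3)) = -(0.29)·log₂(0.29) = 0.51790
  -P(4)·log₂(P(4)) = -(0.0183)·log₂(0.0183) = 0.10563
  -P(5)·log₂(P(5)) = -(0.077)·log₂(0.077) = 0.28482
H(P) = 0.46320 + 0.20494 + 0.51790 + 0.10563 + 0.28482 = 1.57649 bits

log₂(5) = 2.32193 bits

D_KL(P||U) = 2.32193 - 1.57649 = 0.74544 ≈ 0.7454 bits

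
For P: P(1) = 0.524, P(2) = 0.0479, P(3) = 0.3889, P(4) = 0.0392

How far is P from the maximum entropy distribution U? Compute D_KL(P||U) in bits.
0.5884 bits

U(i) = 1/4 for all i

D_KL(P||U) = Σ P(x) log₂(P(x) / (1/4))
           = Σ P(x) log₂(P(x)) + log₂(4)
           = log₂(4) - H(P)

H(P) = -Σ P(x) log₂(P(x)):
  -P(1)·log₂(P(1)) = -(0.524)·log₂(0.524) = 0.48856
  -P(2)·log₂(P(2)) = -(0.0479)·log₂(0.0479) = 0.20999
  -P(3)·log₂(P(3)) = -(0.3889)·log₂(0.3889) = 0.52989
  -P(4)·log₂(P(4)) = -(0.0392)·log₂(0.0392) = 0.18318
H(P) = 0.48856 + 0.20999 + 0.52989 + 0.18318 = 1.41162 bits

log₂(4) = 2.00000 bits

D_KL(P||U) = 2.00000 - 1.41162 = 0.58838 ≈ 0.5884 bits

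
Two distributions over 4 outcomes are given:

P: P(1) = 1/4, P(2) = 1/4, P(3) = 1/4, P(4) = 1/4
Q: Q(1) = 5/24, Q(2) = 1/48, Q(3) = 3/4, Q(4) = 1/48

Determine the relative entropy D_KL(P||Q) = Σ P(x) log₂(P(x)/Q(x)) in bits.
1.4620 bits

D_KL(P||Q) = Σ P(x) log₂(P(x)/Q(x))

Computing term by term:
  P(1)·log₂(P(1)/Q(1)) = (1/4)·log₂((1/4)/(5/24)) = 0.06576
  P(2)·log₂(P(2)/Q(2)) = (1/4)·log₂((1/4)/(1/48)) = 0.89624
  P(3)·log₂(P(3)/Q(3)) = (1/4)·log₂((1/4)/(3/4)) = -0.39624
  P(4)·log₂(P(4)/Q(4)) = (1/4)·log₂((1/4)/(1/48)) = 0.89624

D_KL(P||Q) = 0.06576 + 0.89624 - 0.39624 + 0.89624 = 1.46200 ≈ 1.4620 bits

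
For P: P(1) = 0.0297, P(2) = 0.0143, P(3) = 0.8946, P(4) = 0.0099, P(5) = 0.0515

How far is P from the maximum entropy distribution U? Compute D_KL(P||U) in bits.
1.6536 bits

U(i) = 1/5 for all i

D_KL(P||U) = Σ P(x) log₂(P(x) / (1/5))
           = Σ P(x) log₂(P(x)) + log₂(5)
           = log₂(5) - H(P)

H(P) = -Σ P(x) log₂(P(x)):
  -P(1)·log₂(P(1)) = -(0.0297)·log₂(0.0297) = 0.15068
  -P(2)·log₂(P(2)) = -(0.0143)·log₂(0.0143) = 0.08763
  -P(3)·log₂(P(3)) = -(0.8946)·log₂(0.8946) = 0.14375
  -P(4)·log₂(P(4)) = -(0.0099)·log₂(0.0099) = 0.06592
  -P(5)·log₂(P(5)) = -(0.0515)·log₂(0.0515) = 0.22038
H(P) = 0.15068 + 0.08763 + 0.14375 + 0.06592 + 0.22038 = 0.66836 bits

log₂(5) = 2.32193 bits

D_KL(P||U) = 2.32193 - 0.66836 = 1.65357 ≈ 1.6536 bits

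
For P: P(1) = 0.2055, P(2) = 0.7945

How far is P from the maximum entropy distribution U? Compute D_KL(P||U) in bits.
0.2672 bits

U(i) = 1/2 for all i

D_KL(P||U) = Σ P(x) log₂(P(x) / (1/2))
           = Σ P(x) log₂(P(x)) + log₂(2)
           = log₂(2) - H(P)

H(P) = -Σ P(x) log₂(P(x)):
  -P(1)·log₂(P(1)) = -(0.2055)·log₂(0.2055) = 0.46911
  -P(2)·log₂(P(2)) = -(0.7945)·log₂(0.7945) = 0.26368
H(P) = 0.46911 + 0.26368 = 0.73279 bits

log₂(2) = 1.00000 bits

D_KL(P||U) = 1.00000 - 0.73279 = 0.26721 ≈ 0.2672 bits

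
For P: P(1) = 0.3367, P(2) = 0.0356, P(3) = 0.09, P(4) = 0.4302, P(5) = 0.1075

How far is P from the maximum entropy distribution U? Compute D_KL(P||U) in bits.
0.4398 bits

U(i) = 1/5 for all i

D_KL(P||U) = Σ P(x) log₂(P(x) / (1/5))
           = Σ P(x) log₂(P(x)) + log₂(5)
           = log₂(5) - H(P)

H(P) = -Σ P(x) log₂(P(x)):
  -P(1)·log₂(P(1)) = -(0.3367)·log₂(0.3367) = 0.52878
  -P(2)·log₂(P(2)) = -(0.0356)·log₂(0.0356) = 0.17131
  -P(3)·log₂(P(3)) = -(0.09)·log₂(0.09) = 0.31265
  -P(4)·log₂(P(4)) = -(0.4302)·log₂(0.4302) = 0.52352
  -P(5)·log₂(P(5)) = -(0.1075)·log₂(0.1075) = 0.34589
H(P) = 0.52878 + 0.17131 + 0.31265 + 0.52352 + 0.34589 = 1.88215 bits

log₂(5) = 2.32193 bits

D_KL(P||U) = 2.32193 - 1.88215 = 0.43978 ≈ 0.4398 bits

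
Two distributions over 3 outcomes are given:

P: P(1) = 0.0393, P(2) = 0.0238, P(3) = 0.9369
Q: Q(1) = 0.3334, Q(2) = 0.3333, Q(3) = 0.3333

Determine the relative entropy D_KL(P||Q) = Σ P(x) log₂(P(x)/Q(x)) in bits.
1.1851 bits

D_KL(P||Q) = Σ P(x) log₂(P(x)/Q(x))

Computing term by term:
  P(1)·log₂(P(1)/Q(1)) = 0.0393·log₂(0.0393/0.3334) = -0.12123
  P(2)·log₂(P(2)/Q(2)) = 0.0238·log₂(0.0238/0.3333) = -0.09063
  P(3)·log₂(P(3)/Q(3)) = 0.9369·log₂(0.9369/0.3333) = 1.39699

D_KL(P||Q) = -0.12123 - 0.09063 + 1.39699 = 1.18513 ≈ 1.1851 bits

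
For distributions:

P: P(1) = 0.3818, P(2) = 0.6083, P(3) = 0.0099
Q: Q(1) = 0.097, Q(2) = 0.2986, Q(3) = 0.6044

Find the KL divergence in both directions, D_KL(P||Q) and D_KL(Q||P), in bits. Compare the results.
D_KL(P||Q) = 1.3205 bits, D_KL(Q||P) = 3.0870 bits. D_KL(Q||P) is larger than D_KL(P||Q) by 1.7665 bits; the two directions differ.

D_KL(P||Q) = Σ P(x) log₂(P(x)/Q(x))

Computing term by term:
  P(1)·log₂(P(1)/Q(1)) = 0.3818·log₂(0.3818/0.097) = 0.75473
  P(2)·log₂(P(2)/Q(2)) = 0.6083·log₂(0.6083/0.2986) = 0.62446
  P(3)·log₂(P(3)/Q(3)) = 0.0099·log₂(0.0099/0.6044) = -0.05873

D_KL(P||Q) = 0.75473 + 0.62446 - 0.05873 = 1.32046 ≈ 1.3205 bits

D_KL(Q||P) = Σ Q(x) log₂(Q(x)/P(x))

Computing term by term:
  Q(1)·log₂(Q(1)/P(1)) = 0.097·log₂(0.097/0.3818) = -0.19175
  Q(2)·log₂(Q(2)/P(2)) = 0.2986·log₂(0.2986/0.6083) = -0.30653
  Q(3)·log₂(Q(3)/P(3)) = 0.6044·log₂(0.6044/0.0099) = 3.58526

D_KL(Q||P) = -0.19175 - 0.30653 + 3.58526 = 3.08698 ≈ 3.0870 bits

These are NOT equal (difference: 1.7665 bits). KL divergence is asymmetric: D_KL(P||Q) ≠ D_KL(Q||P) in general.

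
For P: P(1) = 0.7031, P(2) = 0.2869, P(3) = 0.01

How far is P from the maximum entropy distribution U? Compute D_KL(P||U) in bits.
0.6444 bits

U(i) = 1/3 for all i

D_KL(P||U) = Σ P(x) log₂(P(x) / (1/3))
           = Σ P(x) log₂(P(x)) + log₂(3)
           = log₂(3) - H(P)

H(P) = -Σ P(x) log₂(P(x)):
  -P(1)·log₂(P(1)) = -(0.7031)·log₂(0.7031) = 0.35731
  -P(2)·log₂(P(2)) = -(0.2869)·log₂(0.2869) = 0.51682
  -P(3)·log₂(P(3)) = -(0.01)·log₂(0.01) = 0.06644
H(P) = 0.35731 + 0.51682 + 0.06644 = 0.94057 bits

log₂(3) = 1.58496 bits

D_KL(P||U) = 1.58496 - 0.94057 = 0.64439 ≈ 0.6444 bits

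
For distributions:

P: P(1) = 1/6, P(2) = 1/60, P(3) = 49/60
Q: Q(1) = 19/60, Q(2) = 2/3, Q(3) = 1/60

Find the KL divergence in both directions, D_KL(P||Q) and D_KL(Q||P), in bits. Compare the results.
D_KL(P||Q) = 4.3423 bits, D_KL(Q||P) = 3.7476 bits. D_KL(P||Q) is larger than D_KL(Q||P) by 0.5947 bits; the two directions differ.

D_KL(P||Q) = Σ P(x) log₂(P(x)/Q(x))

Computing term by term:
  P(1)·log₂(P(1)/Q(1)) = (1/6)·log₂((1/6)/(19/60)) = -0.15433
  P(2)·log₂(P(2)/Q(2)) = (1/60)·log₂((1/60)/(2/3)) = -0.08870
  P(3)·log₂(P(3)/Q(3)) = (49/60)·log₂((49/60)/(1/60)) = 4.58535

D_KL(P||Q) = -0.15433 - 0.08870 + 4.58535 = 4.34232 ≈ 4.3423 bits

D_KL(Q||P) = Σ Q(x) log₂(Q(x)/P(x))

Computing term by term:
  Q(1)·log₂(Q(1)/P(1)) = (19/60)·log₂((19/60)/(1/6)) = 0.29323
  Q(2)·log₂(Q(2)/P(2)) = (2/3)·log₂((2/3)/(1/60)) = 3.54795
  Q(3)·log₂(Q(3)/P(3)) = (1/60)·log₂((1/60)/(49/60)) = -0.09358

D_KL(Q||P) = 0.29323 + 3.54795 - 0.09358 = 3.74760 ≈ 3.7476 bits

These are NOT equal (difference: 0.5947 bits). KL divergence is asymmetric: D_KL(P||Q) ≠ D_KL(Q||P) in general.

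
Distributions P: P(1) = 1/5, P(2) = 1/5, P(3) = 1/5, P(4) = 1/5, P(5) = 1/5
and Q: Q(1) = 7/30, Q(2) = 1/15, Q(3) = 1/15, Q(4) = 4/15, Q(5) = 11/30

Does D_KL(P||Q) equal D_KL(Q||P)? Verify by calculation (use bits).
D_KL(P||Q) = 0.3316 bits, D_KL(Q||P) = 0.2719 bits. No — D_KL(P||Q) ≠ D_KL(Q||P) for this pair.

D_KL(P||Q) = Σ P(x) log₂(P(x)/Q(x))

Computing term by term:
  P(1)·log₂(P(1)/Q(1)) = (1/5)·log₂((1/5)/(7/30)) = -0.04448
  P(2)·log₂(P(2)/Q(2)) = (1/5)·log₂((1/5)/(1/15)) = 0.31699
  P(3)·log₂(P(3)/Q(3)) = (1/5)·log₂((1/5)/(1/15)) = 0.31699
  P(4)·log₂(P(4)/Q(4)) = (1/5)·log₂((1/5)/(4/15)) = -0.08301
  P(5)·log₂(P(5)/Q(5)) = (1/5)·log₂((1/5)/(11/30)) = -0.17489

D_KL(P||Q) = -0.04448 + 0.31699 + 0.31699 - 0.08301 - 0.17489 = 0.33160 ≈ 0.3316 bits

D_KL(Q||P) = Σ Q(x) log₂(Q(x)/P(x))

Computing term by term:
  Q(1)·log₂(Q(1)/P(1)) = (7/30)·log₂((7/30)/(1/5)) = 0.05189
  Q(2)·log₂(Q(2)/P(2)) = (1/15)·log₂((1/15)/(1/5)) = -0.10566
  Q(3)·log₂(Q(3)/P(3)) = (1/15)·log₂((1/15)/(1/5)) = -0.10566
  Q(4)·log₂(Q(4)/P(4)) = (4/15)·log₂((4/15)/(1/5)) = 0.11068
  Q(5)·log₂(Q(5)/P(5)) = (11/30)·log₂((11/30)/(1/5)) = 0.32064

D_KL(Q||P) = 0.05189 - 0.10566 - 0.10566 + 0.11068 + 0.32064 = 0.27189 ≈ 0.2719 bits

These are NOT equal (difference: 0.0597 bits). KL divergence is asymmetric: D_KL(P||Q) ≠ D_KL(Q||P) in general.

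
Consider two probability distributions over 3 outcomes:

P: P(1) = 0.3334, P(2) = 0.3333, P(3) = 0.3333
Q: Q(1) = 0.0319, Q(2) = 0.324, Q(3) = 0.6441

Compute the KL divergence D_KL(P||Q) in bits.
0.8256 bits

D_KL(P||Q) = Σ P(x) log₂(P(x)/Q(x))

Computing term by term:
  P(1)·log₂(P(1)/Q(1)) = 0.3334·log₂(0.3334/0.0319) = 1.12877
  P(2)·log₂(P(2)/Q(2)) = 0.3333·log₂(0.3333/0.324) = 0.01361
  P(3)·log₂(P(3)/Q(3)) = 0.3333·log₂(0.3333/0.6441) = -0.31679

D_KL(P||Q) = 1.12877 + 0.01361 - 0.31679 = 0.82559 ≈ 0.8256 bits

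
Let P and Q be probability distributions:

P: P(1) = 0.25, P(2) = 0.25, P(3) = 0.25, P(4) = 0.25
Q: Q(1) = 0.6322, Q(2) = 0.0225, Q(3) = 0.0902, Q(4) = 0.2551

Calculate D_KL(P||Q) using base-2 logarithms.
0.8943 bits

D_KL(P||Q) = Σ P(x) log₂(P(x)/Q(x))

Computing term by term:
  P(1)·log₂(P(1)/Q(1)) = 0.25·log₂(0.25/0.6322) = -0.33461
  P(2)·log₂(P(2)/Q(2)) = 0.25·log₂(0.25/0.0225) = 0.86848
  P(3)·log₂(P(3)/Q(3)) = 0.25·log₂(0.25/0.0902) = 0.36768
  P(4)·log₂(P(4)/Q(4)) = 0.25·log₂(0.25/0.2551) = -0.00728

D_KL(P||Q) = -0.33461 + 0.86848 + 0.36768 - 0.00728 = 0.89427 ≈ 0.8943 bits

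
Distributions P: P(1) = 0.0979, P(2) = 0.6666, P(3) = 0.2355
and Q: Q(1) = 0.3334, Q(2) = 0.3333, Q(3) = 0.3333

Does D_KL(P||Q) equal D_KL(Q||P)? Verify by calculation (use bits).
D_KL(P||Q) = 0.3755 bits, D_KL(Q||P) = 0.4231 bits. No — D_KL(P||Q) ≠ D_KL(Q||P) for this pair.

D_KL(P||Q) = Σ P(x) log₂(P(x)/Q(x))

Computing term by term:
  P(1)·log₂(P(1)/Q(1)) = 0.0979·log₂(0.0979/0.3334) = -0.17307
  P(2)·log₂(P(2)/Q(2)) = 0.6666·log₂(0.6666/0.3333) = 0.66660
  P(3)·log₂(P(3)/Q(3)) = 0.2355·log₂(0.2355/0.3333) = -0.11801

D_KL(P||Q) = -0.17307 + 0.66660 - 0.11801 = 0.37552 ≈ 0.3755 bits

D_KL(Q||P) = Σ Q(x) log₂(Q(x)/P(x))

Computing term by term:
  Q(1)·log₂(Q(1)/P(1)) = 0.3334·log₂(0.3334/0.0979) = 0.58941
  Q(2)·log₂(Q(2)/P(2)) = 0.3333·log₂(0.3333/0.6666) = -0.33330
  Q(3)·log₂(Q(3)/P(3)) = 0.3333·log₂(0.3333/0.2355) = 0.16701

D_KL(Q||P) = 0.58941 - 0.33330 + 0.16701 = 0.42312 ≈ 0.4231 bits

These are NOT equal (difference: 0.0476 bits). KL divergence is asymmetric: D_KL(P||Q) ≠ D_KL(Q||P) in general.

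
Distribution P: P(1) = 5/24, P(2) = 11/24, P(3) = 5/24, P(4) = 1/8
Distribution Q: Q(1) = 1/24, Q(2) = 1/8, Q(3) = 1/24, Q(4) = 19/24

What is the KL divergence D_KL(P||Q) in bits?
1.4937 bits

D_KL(P||Q) = Σ P(x) log₂(P(x)/Q(x))

Computing term by term:
  P(1)·log₂(P(1)/Q(1)) = (5/24)·log₂((5/24)/(1/24)) = 0.48374
  P(2)·log₂(P(2)/Q(2)) = (11/24)·log₂((11/24)/(1/8)) = 0.85913
  P(3)·log₂(P(3)/Q(3)) = (5/24)·log₂((5/24)/(1/24)) = 0.48374
  P(4)·log₂(P(4)/Q(4)) = (1/8)·log₂((1/8)/(19/24)) = -0.33287

D_KL(P||Q) = 0.48374 + 0.85913 + 0.48374 - 0.33287 = 1.49374 ≈ 1.4937 bits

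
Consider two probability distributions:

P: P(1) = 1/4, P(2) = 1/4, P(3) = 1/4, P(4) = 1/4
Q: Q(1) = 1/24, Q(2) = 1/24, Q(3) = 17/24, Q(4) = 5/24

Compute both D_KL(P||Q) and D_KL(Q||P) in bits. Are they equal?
D_KL(P||Q) = 0.9826 bits, D_KL(Q||P) = 0.7941 bits. No, they are not equal.

D_KL(P||Q) = Σ P(x) log₂(P(x)/Q(x))

Computing term by term:
  P(1)·log₂(P(1)/Q(1)) = (1/4)·log₂((1/4)/(1/24)) = 0.64624
  P(2)·log₂(P(2)/Q(2)) = (1/4)·log₂((1/4)/(1/24)) = 0.64624
  P(3)·log₂(P(3)/Q(3)) = (1/4)·log₂((1/4)/(17/24)) = -0.37563
  P(4)·log₂(P(4)/Q(4)) = (1/4)·log₂((1/4)/(5/24)) = 0.06576

D_KL(P||Q) = 0.64624 + 0.64624 - 0.37563 + 0.06576 = 0.98261 ≈ 0.9826 bits

D_KL(Q||P) = Σ Q(x) log₂(Q(x)/P(x))

Computing term by term:
  Q(1)·log₂(Q(1)/P(1)) = (1/24)·log₂((1/24)/(1/4)) = -0.10771
  Q(2)·log₂(Q(2)/P(2)) = (1/24)·log₂((1/24)/(1/4)) = -0.10771
  Q(3)·log₂(Q(3)/P(3)) = (17/24)·log₂((17/24)/(1/4)) = 1.06427
  Q(4)·log₂(Q(4)/P(4)) = (5/24)·log₂((5/24)/(1/4)) = -0.05480

D_KL(Q||P) = -0.10771 - 0.10771 + 1.06427 - 0.05480 = 0.79405 ≈ 0.7941 bits

These are NOT equal (difference: 0.1885 bits). KL divergence is asymmetric: D_KL(P||Q) ≠ D_KL(Q||P) in general.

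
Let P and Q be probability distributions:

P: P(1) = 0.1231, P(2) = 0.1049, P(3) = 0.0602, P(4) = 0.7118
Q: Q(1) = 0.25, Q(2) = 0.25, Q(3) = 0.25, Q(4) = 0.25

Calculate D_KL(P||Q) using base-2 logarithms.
0.6936 bits

D_KL(P||Q) = Σ P(x) log₂(P(x)/Q(x))

Computing term by term:
  P(1)·log₂(P(1)/Q(1)) = 0.1231·log₂(0.1231/0.25) = -0.12582
  P(2)·log₂(P(2)/Q(2)) = 0.1049·log₂(0.1049/0.25) = -0.13143
  P(3)·log₂(P(3)/Q(3)) = 0.0602·log₂(0.0602/0.25) = -0.12366
  P(4)·log₂(P(4)/Q(4)) = 0.7118·log₂(0.7118/0.25) = 1.07449

D_KL(P||Q) = -0.12582 - 0.13143 - 0.12366 + 1.07449 = 0.69358 ≈ 0.6936 bits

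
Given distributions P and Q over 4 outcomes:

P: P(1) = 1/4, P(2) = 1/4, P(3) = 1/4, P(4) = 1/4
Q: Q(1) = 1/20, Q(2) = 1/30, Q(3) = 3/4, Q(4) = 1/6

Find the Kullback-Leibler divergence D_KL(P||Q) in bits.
1.0572 bits

D_KL(P||Q) = Σ P(x) log₂(P(x)/Q(x))

Computing term by term:
  P(1)·log₂(P(1)/Q(1)) = (1/4)·log₂((1/4)/(1/20)) = 0.58048
  P(2)·log₂(P(2)/Q(2)) = (1/4)·log₂((1/4)/(1/30)) = 0.72672
  P(3)·log₂(P(3)/Q(3)) = (1/4)·log₂((1/4)/(3/4)) = -0.39624
  P(4)·log₂(P(4)/Q(4)) = (1/4)·log₂((1/4)/(1/6)) = 0.14624

D_KL(P||Q) = 0.58048 + 0.72672 - 0.39624 + 0.14624 = 1.05720 ≈ 1.0572 bits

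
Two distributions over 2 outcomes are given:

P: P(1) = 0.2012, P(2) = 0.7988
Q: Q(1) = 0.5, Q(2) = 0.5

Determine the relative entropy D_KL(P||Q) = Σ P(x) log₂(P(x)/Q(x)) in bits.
0.2757 bits

D_KL(P||Q) = Σ P(x) log₂(P(x)/Q(x))

Computing term by term:
  P(1)·log₂(P(1)/Q(1)) = 0.2012·log₂(0.2012/0.5) = -0.26424
  P(2)·log₂(P(2)/Q(2)) = 0.7988·log₂(0.7988/0.5) = 0.53991

D_KL(P||Q) = -0.26424 + 0.53991 = 0.27567 ≈ 0.2757 bits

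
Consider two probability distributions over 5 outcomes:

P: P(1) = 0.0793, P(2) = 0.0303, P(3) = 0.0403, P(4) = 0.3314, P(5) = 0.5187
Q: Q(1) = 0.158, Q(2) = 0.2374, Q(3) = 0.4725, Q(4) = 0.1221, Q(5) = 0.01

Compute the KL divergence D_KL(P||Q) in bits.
3.1204 bits

D_KL(P||Q) = Σ P(x) log₂(P(x)/Q(x))

Computing term by term:
  P(1)·log₂(P(1)/Q(1)) = 0.0793·log₂(0.0793/0.158) = -0.07887
  P(2)·log₂(P(2)/Q(2)) = 0.0303·log₂(0.0303/0.2374) = -0.08999
  P(3)·log₂(P(3)/Q(3)) = 0.0403·log₂(0.0403/0.4725) = -0.14312
  P(4)·log₂(P(4)/Q(4)) = 0.3314·log₂(0.3314/0.1221) = 0.47739
  P(5)·log₂(P(5)/Q(5)) = 0.5187·log₂(0.5187/0.01) = 2.95494

D_KL(P||Q) = -0.07887 - 0.08999 - 0.14312 + 0.47739 + 2.95494 = 3.12035 ≈ 3.1204 bits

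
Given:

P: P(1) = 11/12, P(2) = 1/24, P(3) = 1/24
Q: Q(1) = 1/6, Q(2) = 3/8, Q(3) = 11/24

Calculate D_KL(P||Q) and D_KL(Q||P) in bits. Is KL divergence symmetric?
D_KL(P||Q) = 1.9783 bits, D_KL(Q||P) = 2.3644 bits. No, KL divergence is not symmetric.

D_KL(P||Q) = Σ P(x) log₂(P(x)/Q(x))

Computing term by term:
  P(1)·log₂(P(1)/Q(1)) = (11/12)·log₂((11/12)/(1/6)) = 2.25448
  P(2)·log₂(P(2)/Q(2)) = (1/24)·log₂((1/24)/(3/8)) = -0.13208
  P(3)·log₂(P(3)/Q(3)) = (1/24)·log₂((1/24)/(11/24)) = -0.14414

D_KL(P||Q) = 2.25448 - 0.13208 - 0.14414 = 1.97826 ≈ 1.9783 bits

D_KL(Q||P) = Σ Q(x) log₂(Q(x)/P(x))

Computing term by term:
  Q(1)·log₂(Q(1)/P(1)) = (1/6)·log₂((1/6)/(11/12)) = -0.40991
  Q(2)·log₂(Q(2)/P(2)) = (3/8)·log₂((3/8)/(1/24)) = 1.18872
  Q(3)·log₂(Q(3)/P(3)) = (11/24)·log₂((11/24)/(1/24)) = 1.58557

D_KL(Q||P) = -0.40991 + 1.18872 + 1.58557 = 2.36438 ≈ 2.3644 bits

These are NOT equal (difference: 0.3861 bits). KL divergence is asymmetric: D_KL(P||Q) ≠ D_KL(Q||P) in general.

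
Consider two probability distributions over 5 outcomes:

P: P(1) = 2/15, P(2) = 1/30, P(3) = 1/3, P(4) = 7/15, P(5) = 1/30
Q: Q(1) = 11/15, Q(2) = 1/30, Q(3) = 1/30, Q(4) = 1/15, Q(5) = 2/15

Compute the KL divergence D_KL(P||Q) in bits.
2.0228 bits

D_KL(P||Q) = Σ P(x) log₂(P(x)/Q(x))

Computing term by term:
  P(1)·log₂(P(1)/Q(1)) = (2/15)·log₂((2/15)/(11/15)) = -0.32792
  P(2)·log₂(P(2)/Q(2)) = (1/30)·log₂((1/30)/(1/30)) = 0.00000
  P(3)·log₂(P(3)/Q(3)) = (1/3)·log₂((1/3)/(1/30)) = 1.10731
  P(4)·log₂(P(4)/Q(4)) = (7/15)·log₂((7/15)/(1/15)) = 1.31010
  P(5)·log₂(P(5)/Q(5)) = (1/30)·log₂((1/30)/(2/15)) = -0.06667

D_KL(P||Q) = -0.32792 + 0.00000 + 1.10731 + 1.31010 - 0.06667 = 2.02282 ≈ 2.0228 bits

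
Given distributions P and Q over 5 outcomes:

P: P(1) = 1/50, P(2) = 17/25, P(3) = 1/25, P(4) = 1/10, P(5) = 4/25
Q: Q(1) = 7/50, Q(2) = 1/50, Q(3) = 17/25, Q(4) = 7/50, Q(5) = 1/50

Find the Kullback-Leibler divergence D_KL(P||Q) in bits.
3.6713 bits

D_KL(P||Q) = Σ P(x) log₂(P(x)/Q(x))

Computing term by term:
  P(1)·log₂(P(1)/Q(1)) = (1/50)·log₂((1/50)/(7/50)) = -0.05615
  P(2)·log₂(P(2)/Q(2)) = (17/25)·log₂((17/25)/(1/50)) = 3.45947
  P(3)·log₂(P(3)/Q(3)) = (1/25)·log₂((1/25)/(17/25)) = -0.16350
  P(4)·log₂(P(4)/Q(4)) = (1/10)·log₂((1/10)/(7/50)) = -0.04854
  P(5)·log₂(P(5)/Q(5)) = (4/25)·log₂((4/25)/(1/50)) = 0.48000

D_KL(P||Q) = -0.05615 + 3.45947 - 0.16350 - 0.04854 + 0.48000 = 3.67128 ≈ 3.6713 bits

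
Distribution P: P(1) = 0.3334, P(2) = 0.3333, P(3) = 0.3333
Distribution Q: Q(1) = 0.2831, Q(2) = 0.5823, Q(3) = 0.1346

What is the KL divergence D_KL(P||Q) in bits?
0.2464 bits

D_KL(P||Q) = Σ P(x) log₂(P(x)/Q(x))

Computing term by term:
  P(1)·log₂(P(1)/Q(1)) = 0.3334·log₂(0.3334/0.2831) = 0.07866
  P(2)·log₂(P(2)/Q(2)) = 0.3333·log₂(0.3333/0.5823) = -0.26829
  P(3)·log₂(P(3)/Q(3)) = 0.3333·log₂(0.3333/0.1346) = 0.43600

D_KL(P||Q) = 0.07866 - 0.26829 + 0.43600 = 0.24637 ≈ 0.2464 bits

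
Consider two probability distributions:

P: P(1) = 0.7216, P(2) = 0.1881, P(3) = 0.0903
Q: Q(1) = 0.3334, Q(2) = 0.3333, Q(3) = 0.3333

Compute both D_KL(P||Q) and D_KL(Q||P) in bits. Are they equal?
D_KL(P||Q) = 0.4785 bits, D_KL(Q||P) = 0.5316 bits. No, they are not equal.

D_KL(P||Q) = Σ P(x) log₂(P(x)/Q(x))

Computing term by term:
  P(1)·log₂(P(1)/Q(1)) = 0.7216·log₂(0.7216/0.3334) = 0.80382
  P(2)·log₂(P(2)/Q(2)) = 0.1881·log₂(0.1881/0.3333) = -0.15524
  P(3)·log₂(P(3)/Q(3)) = 0.0903·log₂(0.0903/0.3333) = -0.17013

D_KL(P||Q) = 0.80382 - 0.15524 - 0.17013 = 0.47845 ≈ 0.4785 bits

D_KL(Q||P) = Σ Q(x) log₂(Q(x)/P(x))

Computing term by term:
  Q(1)·log₂(Q(1)/P(1)) = 0.3334·log₂(0.3334/0.7216) = -0.37139
  Q(2)·log₂(Q(2)/P(2)) = 0.3333·log₂(0.3333/0.1881) = 0.27508
  Q(3)·log₂(Q(3)/P(3)) = 0.3333·log₂(0.3333/0.0903) = 0.62795

D_KL(Q||P) = -0.37139 + 0.27508 + 0.62795 = 0.53164 ≈ 0.5316 bits

These are NOT equal (difference: 0.0531 bits). KL divergence is asymmetric: D_KL(P||Q) ≠ D_KL(Q||P) in general.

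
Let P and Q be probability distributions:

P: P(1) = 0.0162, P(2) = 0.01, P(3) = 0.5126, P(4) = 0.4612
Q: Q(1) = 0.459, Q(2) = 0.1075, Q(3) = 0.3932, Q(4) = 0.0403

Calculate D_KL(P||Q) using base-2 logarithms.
1.7055 bits

D_KL(P||Q) = Σ P(x) log₂(P(x)/Q(x))

Computing term by term:
  P(1)·log₂(P(1)/Q(1)) = 0.0162·log₂(0.0162/0.459) = -0.07816
  P(2)·log₂(P(2)/Q(2)) = 0.01·log₂(0.01/0.1075) = -0.03426
  P(3)·log₂(P(3)/Q(3)) = 0.5126·log₂(0.5126/0.3932) = 0.19611
  P(4)·log₂(P(4)/Q(4)) = 0.4612·log₂(0.4612/0.0403) = 1.62183

D_KL(P||Q) = -0.07816 - 0.03426 + 0.19611 + 1.62183 = 1.70552 ≈ 1.7055 bits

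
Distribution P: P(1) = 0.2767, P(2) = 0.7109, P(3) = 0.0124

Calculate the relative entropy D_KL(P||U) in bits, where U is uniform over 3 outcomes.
0.6436 bits

U(i) = 1/3 for all i

D_KL(P||U) = Σ P(x) log₂(P(x) / (1/3))
           = Σ P(x) log₂(P(x)) + log₂(3)
           = log₂(3) - H(P)

H(P) = -Σ P(x) log₂(P(x)):
  -P(1)·log₂(P(1)) = -(0.2767)·log₂(0.2767) = 0.51289
  -P(2)·log₂(P(2)) = -(0.7109)·log₂(0.7109) = 0.34996
  -P(3)·log₂(P(3)) = -(0.0124)·log₂(0.0124) = 0.07854
H(P) = 0.51289 + 0.34996 + 0.07854 = 0.94139 bits

log₂(3) = 1.58496 bits

D_KL(P||U) = 1.58496 - 0.94139 = 0.64357 ≈ 0.6436 bits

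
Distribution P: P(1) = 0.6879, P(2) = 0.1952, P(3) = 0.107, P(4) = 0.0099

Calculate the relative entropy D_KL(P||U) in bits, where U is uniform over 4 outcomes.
0.7577 bits

U(i) = 1/4 for all i

D_KL(P||U) = Σ P(x) log₂(P(x) / (1/4))
           = Σ P(x) log₂(P(x)) + log₂(4)
           = log₂(4) - H(P)

H(P) = -Σ P(x) log₂(P(x)):
  -P(1)·log₂(P(1)) = -(0.6879)·log₂(0.6879) = 0.37128
  -P(2)·log₂(P(2)) = -(0.1952)·log₂(0.1952) = 0.46008
  -P(3)·log₂(P(3)) = -(0.107)·log₂(0.107) = 0.34500
  -P(4)·log₂(P(4)) = -(0.0099)·log₂(0.0099) = 0.06592
H(P) = 0.37128 + 0.46008 + 0.34500 + 0.06592 = 1.24228 bits

log₂(4) = 2.00000 bits

D_KL(P||U) = 2.00000 - 1.24228 = 0.75772 ≈ 0.7577 bits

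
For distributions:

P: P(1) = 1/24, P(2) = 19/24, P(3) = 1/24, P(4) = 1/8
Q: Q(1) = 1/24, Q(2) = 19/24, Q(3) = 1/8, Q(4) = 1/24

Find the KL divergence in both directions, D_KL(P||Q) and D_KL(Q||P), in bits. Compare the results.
D_KL(P||Q) = 0.1321 bits, D_KL(Q||P) = 0.1321 bits. The two directions give exactly the same value for this pair.

D_KL(P||Q) = Σ P(x) log₂(P(x)/Q(x))

Computing term by term:
  P(1)·log₂(P(1)/Q(1)) = (1/24)·log₂((1/24)/(1/24)) = 0.00000
  P(2)·log₂(P(2)/Q(2)) = (19/24)·log₂((19/24)/(19/24)) = 0.00000
  P(3)·log₂(P(3)/Q(3)) = (1/24)·log₂((1/24)/(1/8)) = -0.06604
  P(4)·log₂(P(4)/Q(4)) = (1/8)·log₂((1/8)/(1/24)) = 0.19812

D_KL(P||Q) = 0.00000 + 0.00000 - 0.06604 + 0.19812 = 0.13208 ≈ 0.1321 bits

D_KL(Q||P) = Σ Q(x) log₂(Q(x)/P(x))

Computing term by term:
  Q(1)·log₂(Q(1)/P(1)) = (1/24)·log₂((1/24)/(1/24)) = 0.00000
  Q(2)·log₂(Q(2)/P(2)) = (19/24)·log₂((19/24)/(19/24)) = 0.00000
  Q(3)·log₂(Q(3)/P(3)) = (1/8)·log₂((1/8)/(1/24)) = 0.19812
  Q(4)·log₂(Q(4)/P(4)) = (1/24)·log₂((1/24)/(1/8)) = -0.06604

D_KL(Q||P) = 0.00000 + 0.00000 + 0.19812 - 0.06604 = 0.13208 ≈ 0.1321 bits

These ARE equal here. Q is P with outcomes relabeled (Q(3) = P(4), Q(4) = P(3)) by a relabeling that is its own inverse, so the two sums contain exactly the same terms in a different order. This is a special case — KL divergence is not symmetric in general: D_KL(P||Q) ≠ D_KL(Q||P) for most P, Q.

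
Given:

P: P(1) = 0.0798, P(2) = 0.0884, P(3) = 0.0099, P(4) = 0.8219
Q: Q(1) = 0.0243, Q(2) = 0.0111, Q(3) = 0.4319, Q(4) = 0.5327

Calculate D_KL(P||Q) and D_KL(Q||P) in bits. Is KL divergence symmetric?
D_KL(P||Q) = 0.8618 bits, D_KL(Q||P) = 1.9444 bits. No, KL divergence is not symmetric.

D_KL(P||Q) = Σ P(x) log₂(P(x)/Q(x))

Computing term by term:
  P(1)·log₂(P(1)/Q(1)) = 0.0798·log₂(0.0798/0.0243) = 0.13689
  P(2)·log₂(P(2)/Q(2)) = 0.0884·log₂(0.0884/0.0111) = 0.26462
  P(3)·log₂(P(3)/Q(3)) = 0.0099·log₂(0.0099/0.4319) = -0.05393
  P(4)·log₂(P(4)/Q(4)) = 0.8219·log₂(0.8219/0.5327) = 0.51421

D_KL(P||Q) = 0.13689 + 0.26462 - 0.05393 + 0.51421 = 0.86179 ≈ 0.8618 bits

D_KL(Q||P) = Σ Q(x) log₂(Q(x)/P(x))

Computing term by term:
  Q(1)·log₂(Q(1)/P(1)) = 0.0243·log₂(0.0243/0.0798) = -0.04169
  Q(2)·log₂(Q(2)/P(2)) = 0.0111·log₂(0.0111/0.0884) = -0.03323
  Q(3)·log₂(Q(3)/P(3)) = 0.4319·log₂(0.4319/0.0099) = 2.35261
  Q(4)·log₂(Q(4)/P(4)) = 0.5327·log₂(0.5327/0.8219) = -0.33328

D_KL(Q||P) = -0.04169 - 0.03323 + 2.35261 - 0.33328 = 1.94441 ≈ 1.9444 bits

These are NOT equal (difference: 1.0826 bits). KL divergence is asymmetric: D_KL(P||Q) ≠ D_KL(Q||P) in general.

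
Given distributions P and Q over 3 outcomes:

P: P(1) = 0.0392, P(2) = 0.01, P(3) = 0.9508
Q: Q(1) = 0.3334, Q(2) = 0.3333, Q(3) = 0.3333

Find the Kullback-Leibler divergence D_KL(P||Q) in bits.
1.2663 bits

D_KL(P||Q) = Σ P(x) log₂(P(x)/Q(x))

Computing term by term:
  P(1)·log₂(P(1)/Q(1)) = 0.0392·log₂(0.0392/0.3334) = -0.12106
  P(2)·log₂(P(2)/Q(2)) = 0.01·log₂(0.01/0.3333) = -0.05059
  P(3)·log₂(P(3)/Q(3)) = 0.9508·log₂(0.9508/0.3333) = 1.43791

D_KL(P||Q) = -0.12106 - 0.05059 + 1.43791 = 1.26626 ≈ 1.2663 bits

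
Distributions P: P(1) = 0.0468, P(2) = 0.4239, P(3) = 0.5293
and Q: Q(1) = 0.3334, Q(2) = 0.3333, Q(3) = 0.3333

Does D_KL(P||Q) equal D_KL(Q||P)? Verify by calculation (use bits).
D_KL(P||Q) = 0.3677 bits, D_KL(Q||P) = 0.6064 bits. No — D_KL(P||Q) ≠ D_KL(Q||P) for this pair.

D_KL(P||Q) = Σ P(x) log₂(P(x)/Q(x))

Computing term by term:
  P(1)·log₂(P(1)/Q(1)) = 0.0468·log₂(0.0468/0.3334) = -0.13257
  P(2)·log₂(P(2)/Q(2)) = 0.4239·log₂(0.4239/0.3333) = 0.14705
  P(3)·log₂(P(3)/Q(3)) = 0.5293·log₂(0.5293/0.3333) = 0.35318

D_KL(P||Q) = -0.13257 + 0.14705 + 0.35318 = 0.36766 ≈ 0.3677 bits

D_KL(Q||P) = Σ Q(x) log₂(Q(x)/P(x))

Computing term by term:
  Q(1)·log₂(Q(1)/P(1)) = 0.3334·log₂(0.3334/0.0468) = 0.94441
  Q(2)·log₂(Q(2)/P(2)) = 0.3333·log₂(0.3333/0.4239) = -0.11562
  Q(3)·log₂(Q(3)/P(3)) = 0.3333·log₂(0.3333/0.5293) = -0.22240

D_KL(Q||P) = 0.94441 - 0.11562 - 0.22240 = 0.60639 ≈ 0.6064 bits

These are NOT equal (difference: 0.2387 bits). KL divergence is asymmetric: D_KL(P||Q) ≠ D_KL(Q||P) in general.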